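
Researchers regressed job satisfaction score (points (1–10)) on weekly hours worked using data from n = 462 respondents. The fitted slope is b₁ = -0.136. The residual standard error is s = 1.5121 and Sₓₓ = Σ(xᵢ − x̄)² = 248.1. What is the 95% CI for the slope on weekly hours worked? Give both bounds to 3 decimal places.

(-0.325, 0.053)

SE(b₁) = s/√Sₓₓ = 1.5121/√248.1 = 0.0959991.
df = n − 2 = 460.
t* = t_{0.025, 460} = 1.965134.
Margin = t* × SE = 1.965134 × 0.0959991 = 0.18865.
CI: -0.136 ± 0.18865 → (-0.325, 0.053).
With 95% confidence, each one-unit increase in weekly hours worked is associated with a change of between -0.325 and 0.053 points (1–10) in job satisfaction score.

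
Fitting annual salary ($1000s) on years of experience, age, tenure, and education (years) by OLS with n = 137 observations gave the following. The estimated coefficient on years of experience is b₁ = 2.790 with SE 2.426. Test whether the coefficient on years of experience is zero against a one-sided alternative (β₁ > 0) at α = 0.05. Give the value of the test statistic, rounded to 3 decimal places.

t = 1.150

H₀: β₁ = 0 vs H₁: β₁ > 0.
t = (b₁ − β₁⁰)/SE = 2.790 / 2.426 = 1.150.
df = n − k − 1 = 137 − 4 − 1 = 132.
One-sided p ≈ 0.1261, which is ≥ 0.05, so fail to reject H₀.
The data do not give significant evidence that the true slope on years of experience is positive, holding the other predictors fixed.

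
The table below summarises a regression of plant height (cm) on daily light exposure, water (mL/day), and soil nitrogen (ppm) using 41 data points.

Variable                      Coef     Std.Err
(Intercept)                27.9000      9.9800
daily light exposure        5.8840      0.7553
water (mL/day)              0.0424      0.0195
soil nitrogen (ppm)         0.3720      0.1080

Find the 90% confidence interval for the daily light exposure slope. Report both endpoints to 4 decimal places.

(4.6097, 7.1583)

Read off: b = 5.8840, SE = 0.7553 for daily light exposure.
df = n − k − 1 = 41 − 3 − 1 = 37.
t* = t_{0.05, 37} = 1.687094.
Margin = t* × SE = 1.687094 × 0.7553 = 1.274262.
CI: 5.8840 ± 1.274262 → (4.6097, 7.1583).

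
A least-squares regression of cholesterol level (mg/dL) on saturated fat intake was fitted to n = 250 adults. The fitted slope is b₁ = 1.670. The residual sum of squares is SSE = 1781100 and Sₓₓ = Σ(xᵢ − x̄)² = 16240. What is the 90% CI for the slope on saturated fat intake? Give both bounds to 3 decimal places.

(0.572, 2.768)

MSE = SSE/(n − 2) = 1781100/248 = 7181.85.
SE(b₁) = √(MSE/Sₓₓ) = √(7181.85/16240) = 0.665006.
df = n − 2 = 248.
t* = t_{0.05, 248} = 1.651021.
Margin = t* × SE = 1.651021 × 0.665006 = 1.09794.
CI: 1.670 ± 1.09794 → (0.572, 2.768).
With 90% confidence, each one-unit increase in saturated fat intake is associated with a change of between 0.572 and 2.768 mg/dL in cholesterol level.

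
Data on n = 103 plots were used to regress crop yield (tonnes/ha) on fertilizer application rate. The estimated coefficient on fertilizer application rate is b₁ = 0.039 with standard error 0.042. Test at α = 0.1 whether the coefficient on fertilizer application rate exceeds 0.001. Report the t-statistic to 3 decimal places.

H₀: β₁ = 0.001 vs H₁: β₁ > 0.001.
t = (b₁ − β₁⁰)/SE = (0.039 − 0.001) / 0.042 = 0.905.
df = n − 2 = 103 − 2 = 101.
One-sided p ≈ 0.1839, which is ≥ 0.1, so fail to reject H₀.
The data do not give significant evidence that the true slope on fertilizer application rate exceeds 0.001 tonnes/ha per unit.

t = 0.905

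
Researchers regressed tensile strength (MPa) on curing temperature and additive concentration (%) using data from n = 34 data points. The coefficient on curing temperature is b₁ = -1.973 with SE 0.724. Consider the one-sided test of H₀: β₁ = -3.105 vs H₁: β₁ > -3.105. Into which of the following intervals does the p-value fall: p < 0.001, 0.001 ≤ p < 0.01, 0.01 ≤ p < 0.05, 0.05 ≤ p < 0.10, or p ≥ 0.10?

0.05 ≤ p < 0.10

t = (-1.973 − (-3.105)) / 0.724 = 1.564.
df = n − k − 1 = 34 − 2 − 1 = 31.
One-sided p = P(T_{31} > t) ≈ 0.0640.
So 0.05 ≤ p < 0.10.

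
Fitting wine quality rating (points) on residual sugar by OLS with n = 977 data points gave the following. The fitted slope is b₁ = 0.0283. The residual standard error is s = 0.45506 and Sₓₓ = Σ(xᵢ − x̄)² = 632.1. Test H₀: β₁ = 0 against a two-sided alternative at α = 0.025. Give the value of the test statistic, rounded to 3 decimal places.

t = 1.564

SE(b₁) = s/√Sₓₓ = 0.45506/√632.1 = 0.0180999.
t = 0.0283 / 0.0180999 = 1.564.
df = n − 2 = 975.
Two-sided p ≈ 0.1182, which is ≥ 0.025, so fail to reject H₀.
The data do not give significant evidence of an association between residual sugar and wine quality rating.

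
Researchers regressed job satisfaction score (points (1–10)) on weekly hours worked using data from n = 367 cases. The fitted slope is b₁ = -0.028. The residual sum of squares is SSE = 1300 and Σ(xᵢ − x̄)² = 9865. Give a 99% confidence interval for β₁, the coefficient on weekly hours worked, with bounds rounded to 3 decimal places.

MSE = SSE/(n − 2) = 1300/365 = 3.56164.
SE(b₁) = √(MSE/Sₓₓ) = √(3.56164/9865) = 0.019001.
df = n − 2 = 365.
t* = t_{0.005, 365} = 2.589366.
Margin = t* × SE = 2.589366 × 0.019001 = 0.04920.
CI: -0.028 ± 0.04920 → (-0.077, 0.021).
With 99% confidence, each one-unit increase in weekly hours worked is associated with a change of between -0.077 and 0.021 points (1–10) in job satisfaction score.

(-0.077, 0.021)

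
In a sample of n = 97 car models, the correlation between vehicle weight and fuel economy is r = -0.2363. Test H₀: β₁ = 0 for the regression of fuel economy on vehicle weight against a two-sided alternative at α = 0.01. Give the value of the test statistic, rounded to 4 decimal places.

t = -2.3703

t = r·√(n − 2)/√(1 − r²) = -0.2363·√95/√0.944162 = -2.3703.
df = n − 2 = 95.
Two-sided p ≈ 0.0198, which is ≥ 0.01, so fail to reject H₀.
The data do not give significant evidence of a linear association between vehicle weight and fuel economy.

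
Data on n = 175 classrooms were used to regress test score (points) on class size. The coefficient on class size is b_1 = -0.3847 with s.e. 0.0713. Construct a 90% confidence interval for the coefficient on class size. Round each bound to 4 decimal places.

(-0.5026, -0.2668)

df = n − 2 = 175 − 2 = 173.
t* = t_{0.05, 173} = 1.653709.
Margin = t* × SE = 1.653709 × 0.0713 = 0.117909.
CI: -0.3847 ± 0.117909 → (-0.5026, -0.2668).
With 90% confidence, each one-unit increase in class size is associated with a change of between -0.5026 and -0.2668 points in test score.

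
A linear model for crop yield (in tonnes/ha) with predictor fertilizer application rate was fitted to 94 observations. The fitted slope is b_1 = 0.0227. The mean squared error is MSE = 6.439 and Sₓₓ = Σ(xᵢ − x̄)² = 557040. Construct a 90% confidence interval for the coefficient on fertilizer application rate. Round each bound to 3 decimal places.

SE(b_1) = √(MSE/Sₓₓ) = √(6.439/557040) = 0.0033999.
df = n − 2 = 92.
t* = t_{0.05, 92} = 1.661585.
Margin = t* × SE = 1.661585 × 0.0033999 = 0.00565.
CI: 0.0227 ± 0.00565 → (0.017, 0.028).
With 90% confidence, each one-unit increase in fertilizer application rate is associated with a change of between 0.017 and 0.028 tonnes/ha in crop yield.

(0.017, 0.028)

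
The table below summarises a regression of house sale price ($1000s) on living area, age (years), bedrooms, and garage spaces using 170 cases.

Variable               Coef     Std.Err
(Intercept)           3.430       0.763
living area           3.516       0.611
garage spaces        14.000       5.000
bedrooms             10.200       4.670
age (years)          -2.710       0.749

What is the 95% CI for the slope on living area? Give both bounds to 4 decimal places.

(2.3096, 4.7224)

Read off: b = 3.516, SE = 0.611 for living area.
df = n − k − 1 = 170 − 4 − 1 = 165.
t* = t_{0.025, 165} = 1.974446.
Margin = t* × SE = 1.974446 × 0.611 = 1.206386.
CI: 3.516 ± 1.206386 → (2.3096, 4.7224).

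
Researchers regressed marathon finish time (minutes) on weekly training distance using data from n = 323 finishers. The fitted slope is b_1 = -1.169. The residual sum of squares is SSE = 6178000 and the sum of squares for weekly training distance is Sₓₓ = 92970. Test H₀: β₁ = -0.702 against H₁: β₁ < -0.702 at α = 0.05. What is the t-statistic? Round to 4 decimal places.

t = -1.0264

MSE = SSE/(n − 2) = 6178000/321 = 19246.1.
SE(b_1) = √(MSE/Sₓₓ) = √(19246.1/92970) = 0.454988.
t = (-1.169 − (-0.702)) / 0.454988 = -1.0264.
df = n − 2 = 321.
One-sided p ≈ 0.1527, which is ≥ 0.05, so fail to reject H₀.
The data do not give significant evidence that the true slope on weekly training distance is below -0.702 minutes per unit.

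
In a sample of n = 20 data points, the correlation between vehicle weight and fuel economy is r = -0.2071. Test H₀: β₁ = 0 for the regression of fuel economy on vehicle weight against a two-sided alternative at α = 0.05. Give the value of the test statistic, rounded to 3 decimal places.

t = r·√(n − 2)/√(1 − r²) = -0.2071·√18/√0.95711 = -0.898.
df = n − 2 = 18.
Two-sided p ≈ 0.3810, which is ≥ 0.05, so fail to reject H₀.
The data do not give significant evidence of a linear association between vehicle weight and fuel economy.

t = -0.898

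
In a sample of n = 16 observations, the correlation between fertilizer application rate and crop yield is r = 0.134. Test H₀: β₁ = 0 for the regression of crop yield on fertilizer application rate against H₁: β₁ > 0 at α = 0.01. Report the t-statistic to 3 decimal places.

t = 0.506

t = r·√(n − 2)/√(1 − r²) = 0.134·√14/√0.982044 = 0.506.
df = n − 2 = 14.
One-sided p ≈ 0.3104, which is ≥ 0.01, so fail to reject H₀.
The data do not give significant evidence of a linear association between fertilizer application rate and crop yield.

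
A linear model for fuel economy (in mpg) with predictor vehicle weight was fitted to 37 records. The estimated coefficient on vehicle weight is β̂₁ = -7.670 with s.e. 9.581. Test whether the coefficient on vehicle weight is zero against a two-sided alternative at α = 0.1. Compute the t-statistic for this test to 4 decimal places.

H₀: β₁ = 0 vs H₁: β₁ ≠ 0.
t = (β̂₁ − β₁⁰)/SE = -7.670 / 9.581 = -0.8005.
df = n − 2 = 37 − 2 = 35.
Two-sided p ≈ 0.4288, which is ≥ 0.1, so fail to reject H₀.
The data do not give significant evidence of an association between vehicle weight and fuel economy.

t = -0.8005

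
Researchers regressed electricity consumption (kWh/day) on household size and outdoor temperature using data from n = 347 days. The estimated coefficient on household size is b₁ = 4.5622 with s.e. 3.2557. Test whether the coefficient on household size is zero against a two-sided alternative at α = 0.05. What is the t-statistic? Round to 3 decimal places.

t = 1.401

H₀: β₁ = 0 vs H₁: β₁ ≠ 0.
t = (b₁ − β₁⁰)/SE = 4.5622 / 3.2557 = 1.401.
df = n − k − 1 = 347 − 2 − 1 = 344.
Two-sided p ≈ 0.1620, which is ≥ 0.05, so fail to reject H₀.
The data do not give significant evidence of an association between household size and electricity consumption, after adjusting for the other predictors.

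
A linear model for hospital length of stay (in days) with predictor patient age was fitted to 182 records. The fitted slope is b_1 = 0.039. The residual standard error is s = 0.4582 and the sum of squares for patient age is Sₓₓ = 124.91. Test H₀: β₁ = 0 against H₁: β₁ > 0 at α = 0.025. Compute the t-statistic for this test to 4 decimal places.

t = 0.9513

SE(b_1) = s/√Sₓₓ = 0.4582/√124.91 = 0.0409974.
t = 0.039 / 0.0409974 = 0.9513.
df = n − 2 = 180.
One-sided p ≈ 0.1714, which is ≥ 0.025, so fail to reject H₀.
The data do not give significant evidence that the true slope on patient age is positive.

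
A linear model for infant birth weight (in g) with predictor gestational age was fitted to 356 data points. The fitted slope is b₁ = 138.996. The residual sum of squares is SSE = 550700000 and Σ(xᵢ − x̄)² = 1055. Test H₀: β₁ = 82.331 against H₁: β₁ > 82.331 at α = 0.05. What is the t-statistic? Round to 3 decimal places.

t = 1.476

MSE = SSE/(n − 2) = 550700000/354 = 1.55565e+06.
SE(b₁) = √(MSE/Sₓₓ) = √(1.55565e+06/1055) = 38.3999.
t = (138.996 − 82.331) / 38.3999 = 1.476.
df = n − 2 = 354.
One-sided p ≈ 0.0705, which is ≥ 0.05, so fail to reject H₀.
The data do not give significant evidence that the true slope on gestational age exceeds 82.331 g per unit.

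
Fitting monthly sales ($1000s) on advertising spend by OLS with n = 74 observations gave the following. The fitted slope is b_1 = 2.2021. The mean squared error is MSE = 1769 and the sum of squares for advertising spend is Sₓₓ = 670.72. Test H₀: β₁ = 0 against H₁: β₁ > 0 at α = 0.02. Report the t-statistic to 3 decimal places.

SE(b_1) = √(MSE/Sₓₓ) = √(1769/670.72) = 1.62403.
t = 2.2021 / 1.62403 = 1.356.
df = n − 2 = 72.
One-sided p ≈ 0.0897, which is ≥ 0.02, so fail to reject H₀.
The data do not give significant evidence that the true slope on advertising spend is positive.

t = 1.356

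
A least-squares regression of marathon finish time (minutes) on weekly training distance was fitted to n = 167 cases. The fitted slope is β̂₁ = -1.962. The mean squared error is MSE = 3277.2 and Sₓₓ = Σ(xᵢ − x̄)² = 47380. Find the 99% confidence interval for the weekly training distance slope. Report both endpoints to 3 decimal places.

SE(β̂₁) = √(MSE/Sₓₓ) = √(3277.2/47380) = 0.262999.
df = n − 2 = 165.
t* = t_{0.005, 165} = 2.605954.
Margin = t* × SE = 2.605954 × 0.262999 = 0.68536.
CI: -1.962 ± 0.68536 → (-2.647, -1.277).
With 99% confidence, each one-unit increase in weekly training distance is associated with a change of between -2.647 and -1.277 minutes in marathon finish time.

(-2.647, -1.277)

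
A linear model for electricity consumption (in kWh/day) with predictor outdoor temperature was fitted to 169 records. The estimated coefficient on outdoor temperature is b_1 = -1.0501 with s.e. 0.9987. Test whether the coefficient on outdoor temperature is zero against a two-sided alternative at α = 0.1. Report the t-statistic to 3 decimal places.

t = -1.051

H₀: β₁ = 0 vs H₁: β₁ ≠ 0.
t = (b_1 − β₁⁰)/SE = -1.0501 / 0.9987 = -1.051.
df = n − 2 = 169 − 2 = 167.
Two-sided p ≈ 0.2946, which is ≥ 0.1, so fail to reject H₀.
The data do not give significant evidence of an association between outdoor temperature and electricity consumption.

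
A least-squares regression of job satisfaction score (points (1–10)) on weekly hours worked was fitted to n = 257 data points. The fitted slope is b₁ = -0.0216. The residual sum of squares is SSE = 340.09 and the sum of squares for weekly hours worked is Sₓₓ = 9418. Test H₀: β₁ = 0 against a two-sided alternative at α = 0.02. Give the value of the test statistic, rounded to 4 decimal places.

t = -1.8151

MSE = SSE/(n − 2) = 340.09/255 = 1.33369.
SE(b₁) = √(MSE/Sₓₓ) = √(1.33369/9418) = 0.0119.
t = -0.0216 / 0.0119 = -1.8151.
df = n − 2 = 255.
Two-sided p ≈ 0.0707, which is ≥ 0.02, so fail to reject H₀.
The data do not give significant evidence of an association between weekly hours worked and job satisfaction score.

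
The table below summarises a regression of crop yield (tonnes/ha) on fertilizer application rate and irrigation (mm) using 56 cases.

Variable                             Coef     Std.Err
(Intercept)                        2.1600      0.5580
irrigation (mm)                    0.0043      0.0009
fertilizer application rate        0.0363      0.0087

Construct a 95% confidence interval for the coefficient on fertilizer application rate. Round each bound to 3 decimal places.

(0.019, 0.054)

Read off: b = 0.0363, SE = 0.0087 for fertilizer application rate.
df = n − k − 1 = 56 − 2 − 1 = 53.
t* = t_{0.025, 53} = 2.005746.
Margin = t* × SE = 2.005746 × 0.0087 = 0.01745.
CI: 0.0363 ± 0.01745 → (0.019, 0.054).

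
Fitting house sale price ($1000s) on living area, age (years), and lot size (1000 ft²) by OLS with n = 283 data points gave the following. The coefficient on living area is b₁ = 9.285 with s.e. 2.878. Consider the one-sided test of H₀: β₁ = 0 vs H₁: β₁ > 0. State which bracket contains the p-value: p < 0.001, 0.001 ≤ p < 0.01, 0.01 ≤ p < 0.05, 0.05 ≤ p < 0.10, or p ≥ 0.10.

t = 9.285 / 2.878 = 3.226.
df = n − k − 1 = 283 − 3 − 1 = 279.
One-sided p = P(T_{279} > t) ≈ 0.0007.
So p < 0.001.

p < 0.001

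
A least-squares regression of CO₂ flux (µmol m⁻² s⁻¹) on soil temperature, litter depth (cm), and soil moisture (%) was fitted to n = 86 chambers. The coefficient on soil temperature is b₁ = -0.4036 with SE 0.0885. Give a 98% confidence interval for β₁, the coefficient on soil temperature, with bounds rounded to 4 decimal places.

(-0.6136, -0.1936)

df = n − k − 1 = 86 − 3 − 1 = 82.
t* = t_{0.01, 82} = 2.372687.
Margin = t* × SE = 2.372687 × 0.0885 = 0.209983.
CI: -0.4036 ± 0.209983 → (-0.6136, -0.1936).
With 98% confidence, each one-unit increase in soil temperature is associated with a change of between -0.6136 and -0.1936 µmol m⁻² s⁻¹ in CO₂ flux, holding the other predictors fixed.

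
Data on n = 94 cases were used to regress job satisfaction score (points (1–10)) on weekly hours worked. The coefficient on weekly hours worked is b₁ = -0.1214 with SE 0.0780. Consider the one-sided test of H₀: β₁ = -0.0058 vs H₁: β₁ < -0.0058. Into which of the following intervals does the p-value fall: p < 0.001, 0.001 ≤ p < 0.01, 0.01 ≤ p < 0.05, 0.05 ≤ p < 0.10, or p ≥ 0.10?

t = (-0.1214 − (-0.0058)) / 0.0780 = -1.482.
df = n − 2 = 94 − 2 = 92.
One-sided p = P(T_{92} < t) ≈ 0.0709.
So 0.05 ≤ p < 0.10.

0.05 ≤ p < 0.10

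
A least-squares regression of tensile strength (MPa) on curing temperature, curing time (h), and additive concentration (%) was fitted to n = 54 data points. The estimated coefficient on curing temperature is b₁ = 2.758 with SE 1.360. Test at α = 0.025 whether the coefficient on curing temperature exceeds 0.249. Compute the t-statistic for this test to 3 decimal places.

H₀: β₁ = 0.249 vs H₁: β₁ > 0.249.
t = (b₁ − β₁⁰)/SE = (2.758 − 0.249) / 1.360 = 1.845.
df = n − k − 1 = 54 − 3 − 1 = 50.
One-sided p ≈ 0.0355, which is ≥ 0.025, so fail to reject H₀.
The data do not give significant evidence that the true slope on curing temperature exceeds 0.249 MPa per unit, holding the other predictors fixed.

t = 1.845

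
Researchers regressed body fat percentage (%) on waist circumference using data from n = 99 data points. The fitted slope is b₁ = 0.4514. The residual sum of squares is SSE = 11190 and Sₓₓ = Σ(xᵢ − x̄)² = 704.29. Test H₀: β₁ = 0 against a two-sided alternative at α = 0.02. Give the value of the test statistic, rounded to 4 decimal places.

t = 1.1153

MSE = SSE/(n − 2) = 11190/97 = 115.361.
SE(b₁) = √(MSE/Sₓₓ) = √(115.361/704.29) = 0.404719.
t = 0.4514 / 0.404719 = 1.1153.
df = n − 2 = 97.
Two-sided p ≈ 0.2675, which is ≥ 0.02, so fail to reject H₀.
The data do not give significant evidence of an association between waist circumference and body fat percentage.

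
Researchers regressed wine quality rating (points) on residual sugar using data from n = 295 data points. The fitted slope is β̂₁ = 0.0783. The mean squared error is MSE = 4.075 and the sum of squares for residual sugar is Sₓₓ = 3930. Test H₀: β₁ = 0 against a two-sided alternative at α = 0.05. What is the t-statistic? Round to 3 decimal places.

SE(β̂₁) = √(MSE/Sₓₓ) = √(4.075/3930) = 0.0322009.
t = 0.0783 / 0.0322009 = 2.432.
df = n − 2 = 293.
Two-sided p ≈ 0.0156, which is < 0.05, so reject H₀.
There is evidence that residual sugar is associated with wine quality rating.

t = 2.432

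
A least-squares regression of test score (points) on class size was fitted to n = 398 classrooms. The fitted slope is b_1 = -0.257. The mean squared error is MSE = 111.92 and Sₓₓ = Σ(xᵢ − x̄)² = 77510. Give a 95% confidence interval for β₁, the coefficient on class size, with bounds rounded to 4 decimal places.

SE(b_1) = √(MSE/Sₓₓ) = √(111.92/77510) = 0.0379992.
df = n − 2 = 396.
t* = t_{0.025, 396} = 1.965973.
Margin = t* × SE = 1.965973 × 0.0379992 = 0.074705.
CI: -0.257 ± 0.074705 → (-0.3317, -0.1823).
With 95% confidence, each one-unit increase in class size is associated with a change of between -0.3317 and -0.1823 points in test score.

(-0.3317, -0.1823)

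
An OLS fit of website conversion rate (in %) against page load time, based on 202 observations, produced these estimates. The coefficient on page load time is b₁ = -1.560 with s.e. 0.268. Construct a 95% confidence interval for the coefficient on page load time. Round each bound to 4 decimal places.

(-2.0885, -1.0315)

df = n − 2 = 202 − 2 = 200.
t* = t_{0.025, 200} = 1.971896.
Margin = t* × SE = 1.971896 × 0.268 = 0.528468.
CI: -1.560 ± 0.528468 → (-2.0885, -1.0315).
With 95% confidence, each one-unit increase in page load time is associated with a change of between -2.0885 and -1.0315 % in website conversion rate.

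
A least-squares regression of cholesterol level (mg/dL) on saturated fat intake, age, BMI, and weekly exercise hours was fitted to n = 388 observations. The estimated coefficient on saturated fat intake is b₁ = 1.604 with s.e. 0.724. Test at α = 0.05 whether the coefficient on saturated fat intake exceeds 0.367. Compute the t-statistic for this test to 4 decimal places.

t = 1.7086

H₀: β₁ = 0.367 vs H₁: β₁ > 0.367.
t = (b₁ − β₁⁰)/SE = (1.604 − 0.367) / 0.724 = 1.7086.
df = n − k − 1 = 388 − 4 − 1 = 383.
One-sided p ≈ 0.0442, which is < 0.05, so reject H₀.
There is evidence that the true slope on saturated fat intake exceeds 0.367 mg/dL per unit, holding the other predictors fixed.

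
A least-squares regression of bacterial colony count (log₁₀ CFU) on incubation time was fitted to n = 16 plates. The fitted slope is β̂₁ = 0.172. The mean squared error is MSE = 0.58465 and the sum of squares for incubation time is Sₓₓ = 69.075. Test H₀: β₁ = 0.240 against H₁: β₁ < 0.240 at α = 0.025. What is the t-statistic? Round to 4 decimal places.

t = -0.7391

SE(β̂₁) = √(MSE/Sₓₓ) = √(0.58465/69.075) = 0.0919999.
t = (0.172 − 0.240) / 0.0919999 = -0.7391.
df = n − 2 = 14.
One-sided p ≈ 0.2360, which is ≥ 0.025, so fail to reject H₀.
The data do not give significant evidence that the true slope on incubation time is below 0.240 log₁₀ CFU per unit.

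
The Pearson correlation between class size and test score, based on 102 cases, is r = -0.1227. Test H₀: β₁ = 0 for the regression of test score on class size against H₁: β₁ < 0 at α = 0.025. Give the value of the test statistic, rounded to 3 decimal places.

t = -1.236

t = r·√(n − 2)/√(1 − r²) = -0.1227·√100/√0.984945 = -1.236.
df = n − 2 = 100.
One-sided p ≈ 0.1096, which is ≥ 0.025, so fail to reject H₀.
The data do not give significant evidence of a linear association between class size and test score.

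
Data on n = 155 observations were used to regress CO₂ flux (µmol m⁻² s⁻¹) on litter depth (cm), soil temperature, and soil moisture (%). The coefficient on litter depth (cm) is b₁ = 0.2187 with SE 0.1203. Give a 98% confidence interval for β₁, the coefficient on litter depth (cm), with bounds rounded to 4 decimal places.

df = n − k − 1 = 155 − 3 − 1 = 151.
t* = t_{0.01, 151} = 2.351297.
Margin = t* × SE = 2.351297 × 0.1203 = 0.282861.
CI: 0.2187 ± 0.282861 → (-0.0642, 0.5016).
With 98% confidence, each one-unit increase in litter depth (cm) is associated with a change of between -0.0642 and 0.5016 µmol m⁻² s⁻¹ in CO₂ flux, holding the other predictors fixed.

(-0.0642, 0.5016)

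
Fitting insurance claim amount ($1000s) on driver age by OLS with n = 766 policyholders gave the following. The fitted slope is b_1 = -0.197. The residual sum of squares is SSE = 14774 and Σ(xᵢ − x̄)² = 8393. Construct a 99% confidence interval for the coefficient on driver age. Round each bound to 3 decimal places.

MSE = SSE/(n − 2) = 14774/764 = 19.3377.
SE(b_1) = √(MSE/Sₓₓ) = √(19.3377/8393) = 0.0480003.
df = n − 2 = 764.
t* = t_{0.005, 764} = 2.58228.
Margin = t* × SE = 2.58228 × 0.0480003 = 0.12395.
CI: -0.197 ± 0.12395 → (-0.321, -0.073).
With 99% confidence, each one-unit increase in driver age is associated with a change of between -0.321 and -0.073 $1000s in insurance claim amount.

(-0.321, -0.073)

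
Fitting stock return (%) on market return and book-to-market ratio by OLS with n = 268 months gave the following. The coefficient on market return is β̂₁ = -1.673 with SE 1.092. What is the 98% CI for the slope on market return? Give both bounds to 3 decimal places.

df = n − k − 1 = 268 − 2 − 1 = 265.
t* = t_{0.01, 265} = 2.340502.
Margin = t* × SE = 2.340502 × 1.092 = 2.55583.
CI: -1.673 ± 2.55583 → (-4.229, 0.883).
With 98% confidence, each one-unit increase in market return is associated with a change of between -4.229 and 0.883 % in stock return, holding the other predictors fixed.

(-4.229, 0.883)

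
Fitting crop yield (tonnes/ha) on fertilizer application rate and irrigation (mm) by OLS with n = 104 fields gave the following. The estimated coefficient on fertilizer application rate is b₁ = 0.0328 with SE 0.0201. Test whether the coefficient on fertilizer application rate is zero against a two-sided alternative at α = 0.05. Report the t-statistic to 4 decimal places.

H₀: β₁ = 0 vs H₁: β₁ ≠ 0.
t = (b₁ − β₁⁰)/SE = 0.0328 / 0.0201 = 1.6318.
df = n − k − 1 = 104 − 2 − 1 = 101.
Two-sided p ≈ 0.1058, which is ≥ 0.05, so fail to reject H₀.
The data do not give significant evidence of an association between fertilizer application rate and crop yield, after adjusting for the other predictors.

t = 1.6318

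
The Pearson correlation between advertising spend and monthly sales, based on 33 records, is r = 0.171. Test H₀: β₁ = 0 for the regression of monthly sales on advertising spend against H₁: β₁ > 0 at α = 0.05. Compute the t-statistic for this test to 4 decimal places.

t = 0.9663

t = r·√(n − 2)/√(1 − r²) = 0.171·√31/√0.970759 = 0.9663.
df = n − 2 = 31.
One-sided p ≈ 0.1707, which is ≥ 0.05, so fail to reject H₀.
The data do not give significant evidence of a linear association between advertising spend and monthly sales.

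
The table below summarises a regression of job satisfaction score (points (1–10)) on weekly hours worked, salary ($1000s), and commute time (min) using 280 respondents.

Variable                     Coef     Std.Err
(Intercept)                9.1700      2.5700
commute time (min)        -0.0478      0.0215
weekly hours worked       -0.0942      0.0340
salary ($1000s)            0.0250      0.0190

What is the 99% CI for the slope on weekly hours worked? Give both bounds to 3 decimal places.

(-0.182, -0.006)

Read off: b = -0.0942, SE = 0.0340 for weekly hours worked.
df = n − k − 1 = 280 − 3 − 1 = 276.
t* = t_{0.005, 276} = 2.593759.
Margin = t* × SE = 2.593759 × 0.0340 = 0.08819.
CI: -0.0942 ± 0.08819 → (-0.182, -0.006).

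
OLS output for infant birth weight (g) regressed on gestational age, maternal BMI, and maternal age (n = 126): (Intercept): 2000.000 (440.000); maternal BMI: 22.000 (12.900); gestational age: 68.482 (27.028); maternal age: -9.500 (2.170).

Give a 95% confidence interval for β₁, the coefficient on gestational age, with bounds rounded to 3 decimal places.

(14.977, 121.987)

Read off: b = 68.482, SE = 27.028 for gestational age.
df = n − k − 1 = 126 − 3 − 1 = 122.
t* = t_{0.025, 122} = 1.9796.
Margin = t* × SE = 1.9796 × 27.028 = 53.50463.
CI: 68.482 ± 53.50463 → (14.977, 121.987).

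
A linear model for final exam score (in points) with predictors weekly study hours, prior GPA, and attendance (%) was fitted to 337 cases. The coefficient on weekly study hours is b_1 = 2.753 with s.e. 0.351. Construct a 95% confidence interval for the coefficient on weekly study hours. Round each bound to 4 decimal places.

(2.0625, 3.4435)

df = n − k − 1 = 337 − 3 − 1 = 333.
t* = t_{0.025, 333} = 1.967113.
Margin = t* × SE = 1.967113 × 0.351 = 0.690457.
CI: 2.753 ± 0.690457 → (2.0625, 3.4435).
With 95% confidence, each one-unit increase in weekly study hours is associated with a change of between 2.0625 and 3.4435 points in final exam score, holding the other predictors fixed.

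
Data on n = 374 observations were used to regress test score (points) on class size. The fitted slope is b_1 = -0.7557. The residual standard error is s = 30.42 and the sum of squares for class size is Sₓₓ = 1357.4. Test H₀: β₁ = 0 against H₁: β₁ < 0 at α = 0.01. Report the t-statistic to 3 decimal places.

SE(b_1) = s/√Sₓₓ = 30.42/√1357.4 = 0.825668.
t = -0.7557 / 0.825668 = -0.915.
df = n − 2 = 372.
One-sided p ≈ 0.1803, which is ≥ 0.01, so fail to reject H₀.
The data do not give significant evidence that the true slope on class size is negative.

t = -0.915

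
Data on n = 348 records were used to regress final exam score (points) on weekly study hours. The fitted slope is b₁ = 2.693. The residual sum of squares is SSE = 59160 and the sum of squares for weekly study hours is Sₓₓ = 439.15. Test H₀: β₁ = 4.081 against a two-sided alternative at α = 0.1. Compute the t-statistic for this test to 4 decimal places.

MSE = SSE/(n − 2) = 59160/346 = 170.983.
SE(b₁) = √(MSE/Sₓₓ) = √(170.983/439.15) = 0.623978.
t = (2.693 − 4.081) / 0.623978 = -2.2244.
df = n − 2 = 346.
Two-sided p ≈ 0.0268, which is < 0.1, so reject H₀.
There is evidence that the true slope on weekly study hours differs from 4.081 points per unit.

t = -2.2244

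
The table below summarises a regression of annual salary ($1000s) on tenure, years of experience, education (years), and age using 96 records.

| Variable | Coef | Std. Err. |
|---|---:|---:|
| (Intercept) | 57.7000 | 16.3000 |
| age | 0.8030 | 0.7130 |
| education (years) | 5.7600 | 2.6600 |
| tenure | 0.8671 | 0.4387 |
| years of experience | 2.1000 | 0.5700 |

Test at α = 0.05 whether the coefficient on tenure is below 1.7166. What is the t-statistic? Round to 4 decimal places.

Read off: b = 0.8671, SE = 0.4387 for tenure.
H₀: β₁ = 1.7166 vs H₁: β₁ < 1.7166.
t = (0.8671 − 1.7166) / 0.4387 = -1.9364.
df = n − k − 1 = 96 − 4 − 1 = 91.
One-sided p ≈ 0.0280, which is < 0.05, so reject H₀.
There is evidence that the true slope on tenure is below 1.7166 $1000s per unit, holding the other predictors fixed.

t = -1.9364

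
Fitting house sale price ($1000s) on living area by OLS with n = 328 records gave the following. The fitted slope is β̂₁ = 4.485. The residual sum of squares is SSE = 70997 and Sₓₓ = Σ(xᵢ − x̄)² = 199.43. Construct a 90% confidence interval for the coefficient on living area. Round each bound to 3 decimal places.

(2.761, 6.209)

MSE = SSE/(n − 2) = 70997/326 = 217.782.
SE(β̂₁) = √(MSE/Sₓₓ) = √(217.782/199.43) = 1.045.
df = n − 2 = 326.
t* = t_{0.05, 326} = 1.649541.
Margin = t* × SE = 1.649541 × 1.045 = 1.72377.
CI: 4.485 ± 1.72377 → (2.761, 6.209).
With 90% confidence, each one-unit increase in living area is associated with a change of between 2.761 and 6.209 $1000s in house sale price.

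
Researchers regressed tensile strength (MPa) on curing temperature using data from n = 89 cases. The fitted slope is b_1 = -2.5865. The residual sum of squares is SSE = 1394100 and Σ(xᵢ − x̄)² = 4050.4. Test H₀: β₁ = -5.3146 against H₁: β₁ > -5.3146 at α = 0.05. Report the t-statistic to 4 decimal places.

MSE = SSE/(n − 2) = 1394100/87 = 16024.1.
SE(b_1) = √(MSE/Sₓₓ) = √(16024.1/4050.4) = 1.98902.
t = (-2.5865 − (-5.3146)) / 1.98902 = 1.3716.
df = n − 2 = 87.
One-sided p ≈ 0.0869, which is ≥ 0.05, so fail to reject H₀.
The data do not give significant evidence that the true slope on curing temperature exceeds -5.3146 MPa per unit.

t = 1.3716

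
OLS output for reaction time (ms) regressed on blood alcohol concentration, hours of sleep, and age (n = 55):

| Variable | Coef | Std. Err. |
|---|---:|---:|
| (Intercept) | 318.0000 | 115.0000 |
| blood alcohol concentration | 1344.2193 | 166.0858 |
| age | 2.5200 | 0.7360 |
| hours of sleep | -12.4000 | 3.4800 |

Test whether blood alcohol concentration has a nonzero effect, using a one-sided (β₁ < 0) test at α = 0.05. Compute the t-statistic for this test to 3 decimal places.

Read off: b = 1344.2193, SE = 166.0858 for blood alcohol concentration.
H₀: β₁ = 0 vs H₁: β₁ < 0.
t = 1344.2193 / 166.0858 = 8.094.
df = n − k − 1 = 55 − 3 − 1 = 51.
One-sided p ≈ 1.0000, which is ≥ 0.05, so fail to reject H₀.
The data do not give significant evidence that the true slope on blood alcohol concentration is negative, holding the other predictors fixed.

t = 8.094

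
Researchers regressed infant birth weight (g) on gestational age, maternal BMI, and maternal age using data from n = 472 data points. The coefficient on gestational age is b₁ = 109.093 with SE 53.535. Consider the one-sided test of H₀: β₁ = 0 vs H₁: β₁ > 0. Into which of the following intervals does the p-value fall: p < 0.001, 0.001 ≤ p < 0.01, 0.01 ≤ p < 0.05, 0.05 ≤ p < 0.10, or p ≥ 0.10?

0.01 ≤ p < 0.05

t = 109.093 / 53.535 = 2.038.
df = n − k − 1 = 472 − 3 − 1 = 468.
One-sided p = P(T_{468} > t) ≈ 0.0211.
So 0.01 ≤ p < 0.05.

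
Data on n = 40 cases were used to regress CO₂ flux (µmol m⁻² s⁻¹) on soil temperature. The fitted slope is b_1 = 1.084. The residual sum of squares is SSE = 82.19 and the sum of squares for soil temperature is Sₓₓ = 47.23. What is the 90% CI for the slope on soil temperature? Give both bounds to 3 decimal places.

MSE = SSE/(n − 2) = 82.19/38 = 2.16289.
SE(b_1) = √(MSE/Sₓₓ) = √(2.16289/47.23) = 0.213998.
df = n − 2 = 38.
t* = t_{0.05, 38} = 1.685954.
Margin = t* × SE = 1.685954 × 0.213998 = 0.36079.
CI: 1.084 ± 0.36079 → (0.723, 1.445).
With 90% confidence, each one-unit increase in soil temperature is associated with a change of between 0.723 and 1.445 µmol m⁻² s⁻¹ in CO₂ flux.

(0.723, 1.445)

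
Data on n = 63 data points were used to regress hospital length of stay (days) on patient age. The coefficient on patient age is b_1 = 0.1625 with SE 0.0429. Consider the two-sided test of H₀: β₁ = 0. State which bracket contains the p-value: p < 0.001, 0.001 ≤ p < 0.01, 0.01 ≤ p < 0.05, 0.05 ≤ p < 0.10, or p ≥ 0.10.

t = 0.1625 / 0.0429 = 3.788.
df = n − 2 = 63 − 2 = 61.
Two-sided p = 2·P(T_{61} > |t|) ≈ 0.0003.
So p < 0.001.

p < 0.001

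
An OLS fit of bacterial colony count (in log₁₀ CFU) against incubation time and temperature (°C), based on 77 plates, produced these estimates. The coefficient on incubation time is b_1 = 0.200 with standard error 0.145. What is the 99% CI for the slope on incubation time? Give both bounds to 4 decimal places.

(-0.1834, 0.5834)

df = n − k − 1 = 77 − 2 − 1 = 74.
t* = t_{0.005, 74} = 2.643913.
Margin = t* × SE = 2.643913 × 0.145 = 0.383367.
CI: 0.200 ± 0.383367 → (-0.1834, 0.5834).
With 99% confidence, each one-unit increase in incubation time is associated with a change of between -0.1834 and 0.5834 log₁₀ CFU in bacterial colony count, holding the other predictors fixed.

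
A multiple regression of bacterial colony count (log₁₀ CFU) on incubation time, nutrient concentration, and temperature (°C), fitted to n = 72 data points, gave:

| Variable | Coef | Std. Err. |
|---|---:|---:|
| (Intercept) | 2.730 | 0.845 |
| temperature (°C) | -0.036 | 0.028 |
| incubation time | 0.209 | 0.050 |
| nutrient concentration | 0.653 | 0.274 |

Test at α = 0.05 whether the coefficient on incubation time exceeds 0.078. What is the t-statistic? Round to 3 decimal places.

Read off: b = 0.209, SE = 0.050 for incubation time.
H₀: β₁ = 0.078 vs H₁: β₁ > 0.078.
t = (0.209 − 0.078) / 0.050 = 2.620.
df = n − k − 1 = 72 − 3 − 1 = 68.
One-sided p ≈ 0.0054, which is < 0.05, so reject H₀.
There is evidence that the true slope on incubation time exceeds 0.078 log₁₀ CFU per unit, holding the other predictors fixed.

t = 2.620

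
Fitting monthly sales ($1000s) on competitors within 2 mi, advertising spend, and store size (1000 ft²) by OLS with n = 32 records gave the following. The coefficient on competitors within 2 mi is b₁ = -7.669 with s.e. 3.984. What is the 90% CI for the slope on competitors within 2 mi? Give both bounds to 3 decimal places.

(-14.446, -0.892)

df = n − k − 1 = 32 − 3 − 1 = 28.
t* = t_{0.05, 28} = 1.701131.
Margin = t* × SE = 1.701131 × 3.984 = 6.77731.
CI: -7.669 ± 6.77731 → (-14.446, -0.892).
With 90% confidence, each one-unit increase in competitors within 2 mi is associated with a change of between -14.446 and -0.892 $1000s in monthly sales, holding the other predictors fixed.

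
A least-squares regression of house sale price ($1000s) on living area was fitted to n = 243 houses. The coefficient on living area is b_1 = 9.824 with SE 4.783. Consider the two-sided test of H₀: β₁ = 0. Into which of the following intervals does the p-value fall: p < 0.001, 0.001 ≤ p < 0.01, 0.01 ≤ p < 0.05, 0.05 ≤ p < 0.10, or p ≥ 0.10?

0.01 ≤ p < 0.05

t = 9.824 / 4.783 = 2.054.
df = n − 2 = 243 − 2 = 241.
Two-sided p = 2·P(T_{241} > |t|) ≈ 0.0411.
So 0.01 ≤ p < 0.05.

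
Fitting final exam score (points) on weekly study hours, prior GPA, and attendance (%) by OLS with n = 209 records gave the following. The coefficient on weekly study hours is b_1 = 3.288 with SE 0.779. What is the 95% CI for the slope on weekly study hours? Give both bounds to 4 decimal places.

df = n − k − 1 = 209 − 3 − 1 = 205.
t* = t_{0.025, 205} = 1.971603.
Margin = t* × SE = 1.971603 × 0.779 = 1.535879.
CI: 3.288 ± 1.535879 → (1.7521, 4.8239).
With 95% confidence, each one-unit increase in weekly study hours is associated with a change of between 1.7521 and 4.8239 points in final exam score, holding the other predictors fixed.

(1.7521, 4.8239)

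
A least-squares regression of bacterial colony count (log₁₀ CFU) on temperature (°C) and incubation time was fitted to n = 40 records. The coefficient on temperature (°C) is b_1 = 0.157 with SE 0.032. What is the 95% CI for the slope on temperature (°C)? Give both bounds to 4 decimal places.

df = n − k − 1 = 40 − 2 − 1 = 37.
t* = t_{0.025, 37} = 2.026192.
Margin = t* × SE = 2.026192 × 0.032 = 0.064838.
CI: 0.157 ± 0.064838 → (0.0922, 0.2218).
With 95% confidence, each one-unit increase in temperature (°C) is associated with a change of between 0.0922 and 0.2218 log₁₀ CFU in bacterial colony count, holding the other predictors fixed.

(0.0922, 0.2218)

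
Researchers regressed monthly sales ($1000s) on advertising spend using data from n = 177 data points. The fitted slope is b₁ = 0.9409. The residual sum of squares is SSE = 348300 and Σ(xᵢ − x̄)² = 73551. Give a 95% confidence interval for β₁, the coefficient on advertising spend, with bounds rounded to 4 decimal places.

MSE = SSE/(n − 2) = 348300/175 = 1990.29.
SE(b₁) = √(MSE/Sₓₓ) = √(1990.29/73551) = 0.164499.
df = n − 2 = 175.
t* = t_{0.025, 175} = 1.973612.
Margin = t* × SE = 1.973612 × 0.164499 = 0.324657.
CI: 0.9409 ± 0.324657 → (0.6162, 1.2656).
With 95% confidence, each one-unit increase in advertising spend is associated with a change of between 0.6162 and 1.2656 $1000s in monthly sales.

(0.6162, 1.2656)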